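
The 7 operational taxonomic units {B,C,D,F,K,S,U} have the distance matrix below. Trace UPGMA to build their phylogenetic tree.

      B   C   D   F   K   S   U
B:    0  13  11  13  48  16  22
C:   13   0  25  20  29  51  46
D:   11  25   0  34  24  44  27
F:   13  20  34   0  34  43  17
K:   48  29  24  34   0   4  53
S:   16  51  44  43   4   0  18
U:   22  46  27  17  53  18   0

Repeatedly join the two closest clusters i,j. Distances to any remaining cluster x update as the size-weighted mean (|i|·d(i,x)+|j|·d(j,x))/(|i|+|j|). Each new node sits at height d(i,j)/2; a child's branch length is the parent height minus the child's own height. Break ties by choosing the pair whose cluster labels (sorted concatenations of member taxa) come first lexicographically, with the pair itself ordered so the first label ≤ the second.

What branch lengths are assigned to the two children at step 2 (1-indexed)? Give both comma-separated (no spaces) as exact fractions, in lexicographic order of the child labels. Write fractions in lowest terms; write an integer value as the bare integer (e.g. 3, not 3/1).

iteration 1: select K,S (d=4); attach at lengths (2, 2); label the merged cluster KS
  updated: d(B,KS)=32, d(C,KS)=40, d(D,KS)=34, d(F,KS)=77/2, d(KS,U)=71/2
iteration 2: select B,D (d=11); attach at lengths (11/2, 11/2); label the merged cluster BD
  updated: d(BD,C)=19, d(BD,F)=47/2, d(BD,KS)=33, d(BD,U)=49/2
iteration 3: select F,U (d=17); attach at lengths (17/2, 17/2); label the merged cluster FU
  updated: d(BD,FU)=24, d(C,FU)=33, d(FU,KS)=37
iteration 4: select BD,C (d=19); attach at lengths (4, 19/2); label the merged cluster BCD
  updated: d(BCD,FU)=27, d(BCD,KS)=106/3
iteration 5: select BCD,FU (d=27); attach at lengths (4, 5); label the merged cluster BCDFU
  updated: d(BCDFU,KS)=36
iteration 6: select BCDFU,KS (d=36); attach at lengths (9/2, 16); label the merged cluster BCDFKSU
final tree: ((((B:11/2,D:11/2):4,C:19/2):4,(F:17/2,U:17/2):5):9/2,(K:2,S:2):16)
total length: 75

11/2,11/2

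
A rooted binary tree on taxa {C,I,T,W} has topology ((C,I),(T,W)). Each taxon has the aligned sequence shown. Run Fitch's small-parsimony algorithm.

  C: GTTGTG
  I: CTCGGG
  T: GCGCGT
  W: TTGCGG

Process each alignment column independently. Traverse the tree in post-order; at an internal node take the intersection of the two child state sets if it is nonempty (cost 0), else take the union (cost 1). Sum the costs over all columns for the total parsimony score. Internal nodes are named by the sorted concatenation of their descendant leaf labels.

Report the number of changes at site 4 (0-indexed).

1

[col 0] CI: children C:{G}, I:{C} ∪→ {C,G}; cost 1
[col 0] TW: children T:{G}, W:{T} ∪→ {G,T}; cost 1
[col 0] CITW: children CI:{C,G}, TW:{G,T} ∩→ {G}; cost 0
[col 1] CI: children C:{T}, I:{T} ∩→ {T}; cost 0
[col 1] TW: children T:{C}, W:{T} ∪→ {C,T}; cost 1
[col 1] CITW: children CI:{T}, TW:{C,T} ∩→ {T}; cost 0
[col 2] CI: children C:{T}, I:{C} ∪→ {C,T}; cost 1
[col 2] TW: children T:{G}, W:{G} ∩→ {G}; cost 0
[col 2] CITW: children CI:{C,T}, TW:{G} ∪→ {C,G,T}; cost 1
[col 3] CI: children C:{G}, I:{G} ∩→ {G}; cost 0
[col 3] TW: children T:{C}, W:{C} ∩→ {C}; cost 0
[col 3] CITW: children CI:{G}, TW:{C} ∪→ {C,G}; cost 1
[col 4] CI: children C:{T}, I:{G} ∪→ {G,T}; cost 1
[col 4] TW: children T:{G}, W:{G} ∩→ {G}; cost 0
[col 4] CITW: children CI:{G,T}, TW:{G} ∩→ {G}; cost 0
[col 5] CI: children C:{G}, I:{G} ∩→ {G}; cost 0
[col 5] TW: children T:{T}, W:{G} ∪→ {G,T}; cost 1
[col 5] CITW: children CI:{G}, TW:{G,T} ∩→ {G}; cost 0
per-site changes: [2, 1, 2, 1, 1, 1]; total = 8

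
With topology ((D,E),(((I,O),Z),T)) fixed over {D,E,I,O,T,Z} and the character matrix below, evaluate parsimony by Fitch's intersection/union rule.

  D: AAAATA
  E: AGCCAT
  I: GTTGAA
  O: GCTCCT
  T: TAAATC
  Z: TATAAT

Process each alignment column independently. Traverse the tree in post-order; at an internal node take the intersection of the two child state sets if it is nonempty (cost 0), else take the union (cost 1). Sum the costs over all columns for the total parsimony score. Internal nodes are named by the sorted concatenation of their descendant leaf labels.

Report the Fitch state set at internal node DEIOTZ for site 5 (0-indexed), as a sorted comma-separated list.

DE@0: {A} ∩ {A} = {A} (intersection, +0)
IO@0: {G} ∩ {G} = {G} (intersection, +0)
IOZ@0: {G} ∪ {T} = {G,T} (union, +1)
IOTZ@0: {G,T} ∩ {T} = {T} (intersection, +0)
DEIOTZ@0: {A} ∪ {T} = {A,T} (union, +1)
DE@1: {A} ∪ {G} = {A,G} (union, +1)
IO@1: {T} ∪ {C} = {C,T} (union, +1)
IOZ@1: {C,T} ∪ {A} = {A,C,T} (union, +1)
IOTZ@1: {A,C,T} ∩ {A} = {A} (intersection, +0)
DEIOTZ@1: {A,G} ∩ {A} = {A} (intersection, +0)
DE@2: {A} ∪ {C} = {A,C} (union, +1)
IO@2: {T} ∩ {T} = {T} (intersection, +0)
IOZ@2: {T} ∩ {T} = {T} (intersection, +0)
IOTZ@2: {T} ∪ {A} = {A,T} (union, +1)
DEIOTZ@2: {A,C} ∩ {A,T} = {A} (intersection, +0)
DE@3: {A} ∪ {C} = {A,C} (union, +1)
IO@3: {G} ∪ {C} = {C,G} (union, +1)
IOZ@3: {C,G} ∪ {A} = {A,C,G} (union, +1)
IOTZ@3: {A,C,G} ∩ {A} = {A} (intersection, +0)
DEIOTZ@3: {A,C} ∩ {A} = {A} (intersection, +0)
DE@4: {T} ∪ {A} = {A,T} (union, +1)
IO@4: {A} ∪ {C} = {A,C} (union, +1)
IOZ@4: {A,C} ∩ {A} = {A} (intersection, +0)
IOTZ@4: {A} ∪ {T} = {A,T} (union, +1)
DEIOTZ@4: {A,T} ∩ {A,T} = {A,T} (intersection, +0)
DE@5: {A} ∪ {T} = {A,T} (union, +1)
IO@5: {A} ∪ {T} = {A,T} (union, +1)
IOZ@5: {A,T} ∩ {T} = {T} (intersection, +0)
IOTZ@5: {T} ∪ {C} = {C,T} (union, +1)
DEIOTZ@5: {A,T} ∩ {C,T} = {T} (intersection, +0)
per-site changes: [2, 3, 2, 3, 3, 3]; total = 16

T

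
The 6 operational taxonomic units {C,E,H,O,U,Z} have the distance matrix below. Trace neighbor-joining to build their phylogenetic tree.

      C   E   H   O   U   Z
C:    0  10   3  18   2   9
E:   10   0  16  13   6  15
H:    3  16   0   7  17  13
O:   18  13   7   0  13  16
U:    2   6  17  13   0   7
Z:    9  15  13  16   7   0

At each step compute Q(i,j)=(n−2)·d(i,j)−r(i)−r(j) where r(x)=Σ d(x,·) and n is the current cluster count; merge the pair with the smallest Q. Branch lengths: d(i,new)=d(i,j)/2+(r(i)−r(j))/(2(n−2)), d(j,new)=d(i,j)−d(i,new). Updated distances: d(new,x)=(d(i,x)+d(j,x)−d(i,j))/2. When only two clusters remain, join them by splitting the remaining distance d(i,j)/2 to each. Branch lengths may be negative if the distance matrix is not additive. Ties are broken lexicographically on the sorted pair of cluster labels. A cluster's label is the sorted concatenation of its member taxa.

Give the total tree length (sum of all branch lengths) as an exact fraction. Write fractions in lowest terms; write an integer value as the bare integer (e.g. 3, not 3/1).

449/16

iteration 1: select H,O (d=7, Q=-95); attach at lengths (17/8, 39/8); label the merged cluster HO
  updated: d(C,HO)=7, d(E,HO)=11, d(HO,U)=23/2, d(HO,Z)=11
iteration 2: select E,U (d=6, Q=-101/2); attach at lengths (67/12, 5/12); label the merged cluster EU
  updated: d(C,EU)=3, d(EU,HO)=33/4, d(EU,Z)=8
iteration 3: select C,EU (d=3, Q=-129/4); attach at lengths (23/16, 25/16); label the merged cluster CEU
  updated: d(CEU,HO)=49/8, d(CEU,Z)=7
iteration 4: select CEU,HO (d=49/8, Q=-193/8); attach at lengths (17/16, 81/16); label the merged cluster CEHOU
  updated: d(CEHOU,Z)=95/16
iteration 5: select CEHOU,Z (d=95/16); attach at lengths (95/32, 95/32); label the merged cluster CEHOUZ
final tree: (((C:23/16,(E:67/12,U:5/12):25/16):17/16,(H:17/8,O:39/8):81/16):95/32,Z:95/32)
total length: 449/16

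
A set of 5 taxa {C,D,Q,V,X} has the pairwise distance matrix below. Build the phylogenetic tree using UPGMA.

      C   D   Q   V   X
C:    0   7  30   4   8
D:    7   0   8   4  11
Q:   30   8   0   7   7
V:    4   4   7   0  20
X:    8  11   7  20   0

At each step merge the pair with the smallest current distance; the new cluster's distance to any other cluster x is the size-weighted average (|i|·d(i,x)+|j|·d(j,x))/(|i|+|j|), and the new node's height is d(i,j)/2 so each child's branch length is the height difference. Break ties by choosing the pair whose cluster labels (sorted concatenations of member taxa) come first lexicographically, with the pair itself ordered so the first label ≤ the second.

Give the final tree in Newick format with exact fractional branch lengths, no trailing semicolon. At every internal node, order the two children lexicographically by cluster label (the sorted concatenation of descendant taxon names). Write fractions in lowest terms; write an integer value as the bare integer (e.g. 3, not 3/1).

(((C:2,V:2):3/4,D:11/4):17/4,(Q:7/2,X:7/2):7/2)

iteration 1: select C,V (d=4); attach at lengths (2, 2); label the merged cluster CV
  updated: d(CV,D)=11/2, d(CV,Q)=37/2, d(CV,X)=14
iteration 2: select CV,D (d=11/2); attach at lengths (3/4, 11/4); label the merged cluster CDV
  updated: d(CDV,Q)=15, d(CDV,X)=13
iteration 3: select Q,X (d=7); attach at lengths (7/2, 7/2); label the merged cluster QX
  updated: d(CDV,QX)=14
iteration 4: select CDV,QX (d=14); attach at lengths (17/4, 7/2); label the merged cluster CDQVX
final tree: (((C:2,V:2):3/4,D:11/4):17/4,(Q:7/2,X:7/2):7/2)
total length: 89/4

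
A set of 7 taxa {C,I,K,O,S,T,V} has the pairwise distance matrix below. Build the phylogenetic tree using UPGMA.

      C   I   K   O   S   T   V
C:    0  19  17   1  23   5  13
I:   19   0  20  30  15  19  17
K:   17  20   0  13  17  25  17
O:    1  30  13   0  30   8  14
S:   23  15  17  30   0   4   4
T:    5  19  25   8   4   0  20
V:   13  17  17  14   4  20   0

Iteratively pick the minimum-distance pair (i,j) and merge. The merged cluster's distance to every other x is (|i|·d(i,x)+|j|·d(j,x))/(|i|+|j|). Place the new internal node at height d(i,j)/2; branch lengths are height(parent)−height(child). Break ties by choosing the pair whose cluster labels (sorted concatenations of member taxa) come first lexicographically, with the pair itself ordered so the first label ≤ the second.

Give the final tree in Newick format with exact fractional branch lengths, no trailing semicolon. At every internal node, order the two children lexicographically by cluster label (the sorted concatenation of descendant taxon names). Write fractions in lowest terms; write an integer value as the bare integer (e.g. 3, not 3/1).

((((C:1/2,O:1/2):7,K:15/2):17/18,((S:2,T:2):4,V:6):22/9):14/9,I:10)

iteration 1: select C,O (d=1); attach at lengths (1/2, 1/2); label the merged cluster CO
  updated: d(CO,I)=49/2, d(CO,K)=15, d(CO,S)=53/2, d(CO,T)=13/2, d(CO,V)=27/2
iteration 2: select S,T (d=4); attach at lengths (2, 2); label the merged cluster ST
  updated: d(CO,ST)=33/2, d(I,ST)=17, d(K,ST)=21, d(ST,V)=12
iteration 3: select ST,V (d=12); attach at lengths (4, 6); label the merged cluster STV
  updated: d(CO,STV)=31/2, d(I,STV)=17, d(K,STV)=59/3
iteration 4: select CO,K (d=15); attach at lengths (7, 15/2); label the merged cluster CKO
  updated: d(CKO,I)=23, d(CKO,STV)=152/9
iteration 5: select CKO,STV (d=152/9); attach at lengths (17/18, 22/9); label the merged cluster CKOSTV
  updated: d(CKOSTV,I)=20
iteration 6: select CKOSTV,I (d=20); attach at lengths (14/9, 10); label the merged cluster CIKOSTV
final tree: ((((C:1/2,O:1/2):7,K:15/2):17/18,((S:2,T:2):4,V:6):22/9):14/9,I:10)
total length: 400/9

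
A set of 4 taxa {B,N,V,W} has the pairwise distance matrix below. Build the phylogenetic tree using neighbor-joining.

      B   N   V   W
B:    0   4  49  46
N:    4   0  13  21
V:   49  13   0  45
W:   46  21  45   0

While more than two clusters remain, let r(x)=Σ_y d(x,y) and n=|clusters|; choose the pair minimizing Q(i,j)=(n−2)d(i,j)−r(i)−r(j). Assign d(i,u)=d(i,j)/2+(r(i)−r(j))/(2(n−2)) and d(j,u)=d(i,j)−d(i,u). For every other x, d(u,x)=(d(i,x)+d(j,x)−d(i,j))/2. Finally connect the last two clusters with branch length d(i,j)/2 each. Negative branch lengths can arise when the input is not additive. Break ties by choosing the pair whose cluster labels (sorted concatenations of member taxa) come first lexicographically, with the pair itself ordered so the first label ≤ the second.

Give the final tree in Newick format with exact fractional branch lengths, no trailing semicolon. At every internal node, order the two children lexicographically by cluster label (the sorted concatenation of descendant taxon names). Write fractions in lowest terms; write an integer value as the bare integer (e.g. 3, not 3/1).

(((B:69/4,N:-53/4):31/4,V:85/4):95/8,W:95/8)

1. join B+N (d=4, Q=-129) ⇒ BN; edges |B|=69/4, |N|=-53/4
  updated: d(BN,V)=29, d(BN,W)=63/2
2. join BN+V (d=29, Q=-211/2) ⇒ BNV; edges |BN|=31/4, |V|=85/4
  updated: d(BNV,W)=95/4
3. join BNV+W (d=95/4) ⇒ BNVW; edges |BNV|=95/8, |W|=95/8
final tree: (((B:69/4,N:-53/4):31/4,V:85/4):95/8,W:95/8)
total length: 227/4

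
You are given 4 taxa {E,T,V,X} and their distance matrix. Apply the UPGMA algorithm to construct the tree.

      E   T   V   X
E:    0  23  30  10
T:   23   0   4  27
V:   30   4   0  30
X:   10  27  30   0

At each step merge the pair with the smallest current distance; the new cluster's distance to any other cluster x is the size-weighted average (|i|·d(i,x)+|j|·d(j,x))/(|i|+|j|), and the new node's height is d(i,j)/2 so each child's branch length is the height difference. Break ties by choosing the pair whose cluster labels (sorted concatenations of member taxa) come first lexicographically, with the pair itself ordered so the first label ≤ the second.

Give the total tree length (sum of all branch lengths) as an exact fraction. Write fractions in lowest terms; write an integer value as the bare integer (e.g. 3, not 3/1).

step 1: merge (T,V) at d=4; branch lengths T→2, V→2; new cluster TV
  updated: d(E,TV)=53/2, d(TV,X)=57/2
step 2: merge (E,X) at d=10; branch lengths E→5, X→5; new cluster EX
  updated: d(EX,TV)=55/2
step 3: merge (EX,TV) at d=55/2; branch lengths EX→35/4, TV→47/4; new cluster ETVX
final tree: ((E:5,X:5):35/4,(T:2,V:2):47/4)
total length: 69/2

69/2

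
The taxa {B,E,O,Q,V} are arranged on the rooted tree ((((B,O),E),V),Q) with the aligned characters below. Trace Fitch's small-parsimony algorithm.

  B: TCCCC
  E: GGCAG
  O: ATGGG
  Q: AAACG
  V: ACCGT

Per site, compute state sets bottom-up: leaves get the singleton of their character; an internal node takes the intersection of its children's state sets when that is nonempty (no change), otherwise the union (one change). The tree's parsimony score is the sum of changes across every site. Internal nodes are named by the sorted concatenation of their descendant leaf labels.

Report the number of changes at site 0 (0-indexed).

2

site 0, node BO: B={T} ∪ O={A} → {A,T} (+1)
site 0, node BEO: BO={A,T} ∪ E={G} → {A,G,T} (+1)
site 0, node BEOV: BEO={A,G,T} ∩ V={A} → {A} (+0)
site 0, node BEOQV: BEOV={A} ∩ Q={A} → {A} (+0)
site 1, node BO: B={C} ∪ O={T} → {C,T} (+1)
site 1, node BEO: BO={C,T} ∪ E={G} → {C,G,T} (+1)
site 1, node BEOV: BEO={C,G,T} ∩ V={C} → {C} (+0)
site 1, node BEOQV: BEOV={C} ∪ Q={A} → {A,C} (+1)
site 2, node BO: B={C} ∪ O={G} → {C,G} (+1)
site 2, node BEO: BO={C,G} ∩ E={C} → {C} (+0)
site 2, node BEOV: BEO={C} ∩ V={C} → {C} (+0)
site 2, node BEOQV: BEOV={C} ∪ Q={A} → {A,C} (+1)
site 3, node BO: B={C} ∪ O={G} → {C,G} (+1)
site 3, node BEO: BO={C,G} ∪ E={A} → {A,C,G} (+1)
site 3, node BEOV: BEO={A,C,G} ∩ V={G} → {G} (+0)
site 3, node BEOQV: BEOV={G} ∪ Q={C} → {C,G} (+1)
site 4, node BO: B={C} ∪ O={G} → {C,G} (+1)
site 4, node BEO: BO={C,G} ∩ E={G} → {G} (+0)
site 4, node BEOV: BEO={G} ∪ V={T} → {G,T} (+1)
site 4, node BEOQV: BEOV={G,T} ∩ Q={G} → {G} (+0)
per-site changes: [2, 3, 2, 3, 2]; total = 12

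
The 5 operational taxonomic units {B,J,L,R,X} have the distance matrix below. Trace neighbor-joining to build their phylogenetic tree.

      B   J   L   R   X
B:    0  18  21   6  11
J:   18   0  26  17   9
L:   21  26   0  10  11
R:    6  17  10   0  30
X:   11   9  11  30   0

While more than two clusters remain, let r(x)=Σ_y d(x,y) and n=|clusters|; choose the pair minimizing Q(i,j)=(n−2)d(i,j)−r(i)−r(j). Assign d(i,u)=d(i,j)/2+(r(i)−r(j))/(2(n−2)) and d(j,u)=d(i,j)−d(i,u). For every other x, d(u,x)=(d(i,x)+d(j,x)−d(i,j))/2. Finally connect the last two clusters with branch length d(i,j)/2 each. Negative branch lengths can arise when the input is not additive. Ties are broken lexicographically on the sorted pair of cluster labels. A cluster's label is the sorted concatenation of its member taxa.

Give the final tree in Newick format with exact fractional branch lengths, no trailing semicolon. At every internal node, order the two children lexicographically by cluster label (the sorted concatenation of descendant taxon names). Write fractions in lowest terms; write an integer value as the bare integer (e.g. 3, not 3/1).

step 1: merge (J,X) at d=9, Q=-104; branch lengths J→6, X→3; new cluster JX
  updated: d(B,JX)=10, d(JX,L)=14, d(JX,R)=19
step 2: merge (B,JX) at d=10, Q=-60; branch lengths B→7/2, JX→13/2; new cluster BJX
  updated: d(BJX,L)=25/2, d(BJX,R)=15/2
step 3: merge (BJX,L) at d=25/2, Q=-30; branch lengths BJX→5, L→15/2; new cluster BJLX
  updated: d(BJLX,R)=5/2
step 4: merge (BJLX,R) at d=5/2; branch lengths BJLX→5/4, R→5/4; new cluster BJLRX
final tree: (((B:7/2,(J:6,X:3):13/2):5,L:15/2):5/4,R:5/4)
total length: 34

(((B:7/2,(J:6,X:3):13/2):5,L:15/2):5/4,R:5/4)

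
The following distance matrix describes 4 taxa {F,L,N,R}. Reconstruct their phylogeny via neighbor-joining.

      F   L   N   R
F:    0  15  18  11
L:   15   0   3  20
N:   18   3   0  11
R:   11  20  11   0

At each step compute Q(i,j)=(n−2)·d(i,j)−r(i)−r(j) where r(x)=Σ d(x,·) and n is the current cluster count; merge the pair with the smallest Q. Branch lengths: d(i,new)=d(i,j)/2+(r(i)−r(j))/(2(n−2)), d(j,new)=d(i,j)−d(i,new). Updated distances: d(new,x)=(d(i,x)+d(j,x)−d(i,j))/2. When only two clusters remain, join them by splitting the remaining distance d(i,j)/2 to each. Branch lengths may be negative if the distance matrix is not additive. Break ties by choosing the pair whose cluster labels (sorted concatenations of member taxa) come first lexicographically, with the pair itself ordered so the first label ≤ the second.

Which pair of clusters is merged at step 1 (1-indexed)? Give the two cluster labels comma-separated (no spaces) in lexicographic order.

F,R

iteration 1: select F,R (d=11, Q=-64); attach at lengths (6, 5); label the merged cluster FR
  updated: d(FR,L)=12, d(FR,N)=9
iteration 2: select FR,L (d=12, Q=-24); attach at lengths (9, 3); label the merged cluster FLR
  updated: d(FLR,N)=0
iteration 3: select FLR,N (d=0); attach at lengths (0, 0); label the merged cluster FLNR
final tree: (((F:6,R:5):9,L:3):0,N:0)
total length: 23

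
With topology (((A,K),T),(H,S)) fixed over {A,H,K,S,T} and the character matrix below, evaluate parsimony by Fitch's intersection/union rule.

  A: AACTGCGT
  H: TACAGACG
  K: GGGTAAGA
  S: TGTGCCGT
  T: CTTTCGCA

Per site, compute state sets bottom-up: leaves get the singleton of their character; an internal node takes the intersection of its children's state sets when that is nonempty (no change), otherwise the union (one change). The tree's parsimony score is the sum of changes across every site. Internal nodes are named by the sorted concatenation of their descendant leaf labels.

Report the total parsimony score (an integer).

22

site 0, node AK: A={A} ∪ K={G} → {A,G} (+1)
site 0, node AKT: AK={A,G} ∪ T={C} → {A,C,G} (+1)
site 0, node HS: H={T} ∩ S={T} → {T} (+0)
site 0, node AHKST: AKT={A,C,G} ∪ HS={T} → {A,C,G,T} (+1)
site 1, node AK: A={A} ∪ K={G} → {A,G} (+1)
site 1, node AKT: AK={A,G} ∪ T={T} → {A,G,T} (+1)
site 1, node HS: H={A} ∪ S={G} → {A,G} (+1)
site 1, node AHKST: AKT={A,G,T} ∩ HS={A,G} → {A,G} (+0)
site 2, node AK: A={C} ∪ K={G} → {C,G} (+1)
site 2, node AKT: AK={C,G} ∪ T={T} → {C,G,T} (+1)
site 2, node HS: H={C} ∪ S={T} → {C,T} (+1)
site 2, node AHKST: AKT={C,G,T} ∩ HS={C,T} → {C,T} (+0)
site 3, node AK: A={T} ∩ K={T} → {T} (+0)
site 3, node AKT: AK={T} ∩ T={T} → {T} (+0)
site 3, node HS: H={A} ∪ S={G} → {A,G} (+1)
site 3, node AHKST: AKT={T} ∪ HS={A,G} → {A,G,T} (+1)
site 4, node AK: A={G} ∪ K={A} → {A,G} (+1)
site 4, node AKT: AK={A,G} ∪ T={C} → {A,C,G} (+1)
site 4, node HS: H={G} ∪ S={C} → {C,G} (+1)
site 4, node AHKST: AKT={A,C,G} ∩ HS={C,G} → {C,G} (+0)
site 5, node AK: A={C} ∪ K={A} → {A,C} (+1)
site 5, node AKT: AK={A,C} ∪ T={G} → {A,C,G} (+1)
site 5, node HS: H={A} ∪ S={C} → {A,C} (+1)
site 5, node AHKST: AKT={A,C,G} ∩ HS={A,C} → {A,C} (+0)
site 6, node AK: A={G} ∩ K={G} → {G} (+0)
site 6, node AKT: AK={G} ∪ T={C} → {C,G} (+1)
site 6, node HS: H={C} ∪ S={G} → {C,G} (+1)
site 6, node AHKST: AKT={C,G} ∩ HS={C,G} → {C,G} (+0)
site 7, node AK: A={T} ∪ K={A} → {A,T} (+1)
site 7, node AKT: AK={A,T} ∩ T={A} → {A} (+0)
site 7, node HS: H={G} ∪ S={T} → {G,T} (+1)
site 7, node AHKST: AKT={A} ∪ HS={G,T} → {A,G,T} (+1)
per-site changes: [3, 3, 3, 2, 3, 3, 2, 3]; total = 22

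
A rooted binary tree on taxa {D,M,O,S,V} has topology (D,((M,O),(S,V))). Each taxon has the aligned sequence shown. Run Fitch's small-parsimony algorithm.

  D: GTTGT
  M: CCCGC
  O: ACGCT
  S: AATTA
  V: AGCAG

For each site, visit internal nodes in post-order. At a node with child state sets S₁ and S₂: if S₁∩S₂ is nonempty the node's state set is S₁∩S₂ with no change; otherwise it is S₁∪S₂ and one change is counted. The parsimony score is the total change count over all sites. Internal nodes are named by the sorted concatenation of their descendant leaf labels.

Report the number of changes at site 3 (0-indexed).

3

MO@0: {C} ∪ {A} = {A,C} (union, +1)
SV@0: {A} ∩ {A} = {A} (intersection, +0)
MOSV@0: {A,C} ∩ {A} = {A} (intersection, +0)
DMOSV@0: {G} ∪ {A} = {A,G} (union, +1)
MO@1: {C} ∩ {C} = {C} (intersection, +0)
SV@1: {A} ∪ {G} = {A,G} (union, +1)
MOSV@1: {C} ∪ {A,G} = {A,C,G} (union, +1)
DMOSV@1: {T} ∪ {A,C,G} = {A,C,G,T} (union, +1)
MO@2: {C} ∪ {G} = {C,G} (union, +1)
SV@2: {T} ∪ {C} = {C,T} (union, +1)
MOSV@2: {C,G} ∩ {C,T} = {C} (intersection, +0)
DMOSV@2: {T} ∪ {C} = {C,T} (union, +1)
MO@3: {G} ∪ {C} = {C,G} (union, +1)
SV@3: {T} ∪ {A} = {A,T} (union, +1)
MOSV@3: {C,G} ∪ {A,T} = {A,C,G,T} (union, +1)
DMOSV@3: {G} ∩ {A,C,G,T} = {G} (intersection, +0)
MO@4: {C} ∪ {T} = {C,T} (union, +1)
SV@4: {A} ∪ {G} = {A,G} (union, +1)
MOSV@4: {C,T} ∪ {A,G} = {A,C,G,T} (union, +1)
DMOSV@4: {T} ∩ {A,C,G,T} = {T} (intersection, +0)
per-site changes: [2, 3, 3, 3, 3]; total = 14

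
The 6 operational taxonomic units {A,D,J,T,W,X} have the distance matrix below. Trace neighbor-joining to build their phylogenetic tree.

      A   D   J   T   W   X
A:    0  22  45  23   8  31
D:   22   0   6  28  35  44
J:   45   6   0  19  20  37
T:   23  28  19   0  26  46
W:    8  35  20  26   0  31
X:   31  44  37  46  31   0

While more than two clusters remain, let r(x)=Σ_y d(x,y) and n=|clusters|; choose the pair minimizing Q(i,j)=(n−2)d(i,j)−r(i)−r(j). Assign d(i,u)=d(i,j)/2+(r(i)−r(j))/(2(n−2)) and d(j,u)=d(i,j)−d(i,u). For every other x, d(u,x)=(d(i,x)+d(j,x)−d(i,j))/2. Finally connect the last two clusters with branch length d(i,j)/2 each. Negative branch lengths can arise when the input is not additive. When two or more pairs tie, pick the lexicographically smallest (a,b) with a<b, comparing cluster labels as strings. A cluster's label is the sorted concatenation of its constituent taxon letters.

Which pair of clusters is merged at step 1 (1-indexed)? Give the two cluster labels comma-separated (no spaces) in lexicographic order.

iteration 1: select D,J (d=6, Q=-238); attach at lengths (4, 2); label the merged cluster DJ
  updated: d(A,DJ)=61/2, d(DJ,T)=41/2, d(DJ,W)=49/2, d(DJ,X)=75/2
iteration 2: select DJ,T (d=41/2, Q=-167); attach at lengths (59/6, 32/3); label the merged cluster DJT
  updated: d(A,DJT)=33/2, d(DJT,W)=15, d(DJT,X)=63/2
iteration 3: select A,W (d=8, Q=-187/2); attach at lengths (35/8, 29/8); label the merged cluster AW
  updated: d(AW,DJT)=47/4, d(AW,X)=27
iteration 4: select AW,DJT (d=47/4, Q=-281/4); attach at lengths (29/8, 65/8); label the merged cluster ADJTW
  updated: d(ADJTW,X)=187/8
iteration 5: select ADJTW,X (d=187/8); attach at lengths (187/16, 187/16); label the merged cluster ADJTWX
final tree: (((A:35/8,W:29/8):29/8,((D:4,J:2):59/6,T:32/3):65/8):187/16,X:187/16)
total length: 557/8

D,J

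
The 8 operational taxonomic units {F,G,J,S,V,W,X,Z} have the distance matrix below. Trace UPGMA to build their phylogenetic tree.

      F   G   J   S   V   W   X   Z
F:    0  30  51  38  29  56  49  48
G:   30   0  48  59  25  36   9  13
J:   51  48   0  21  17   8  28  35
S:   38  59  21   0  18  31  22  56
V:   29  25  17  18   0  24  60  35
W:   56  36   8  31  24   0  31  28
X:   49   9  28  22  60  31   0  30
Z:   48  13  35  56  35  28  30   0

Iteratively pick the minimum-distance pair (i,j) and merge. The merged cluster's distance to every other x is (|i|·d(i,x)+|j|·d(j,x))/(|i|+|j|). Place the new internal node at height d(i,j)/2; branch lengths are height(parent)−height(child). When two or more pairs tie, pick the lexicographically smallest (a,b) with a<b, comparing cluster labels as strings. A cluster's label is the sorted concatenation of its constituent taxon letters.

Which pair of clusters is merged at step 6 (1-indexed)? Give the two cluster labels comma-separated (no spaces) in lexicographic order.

1. join J+W (d=8) ⇒ JW; edges |J|=4, |W|=4
  updated: d(F,JW)=107/2, d(G,JW)=42, d(JW,S)=26, d(JW,V)=41/2, d(JW,X)=59/2, d(JW,Z)=63/2
2. join G+X (d=9) ⇒ GX; edges |G|=9/2, |X|=9/2
  updated: d(F,GX)=79/2, d(GX,JW)=143/4, d(GX,S)=81/2, d(GX,V)=85/2, d(GX,Z)=43/2
3. join S+V (d=18) ⇒ SV; edges |S|=9, |V|=9
  updated: d(F,SV)=67/2, d(GX,SV)=83/2, d(JW,SV)=93/4, d(SV,Z)=91/2
4. join GX+Z (d=43/2) ⇒ GXZ; edges |GX|=25/4, |Z|=43/4
  updated: d(F,GXZ)=127/3, d(GXZ,JW)=103/3, d(GXZ,SV)=257/6
5. join JW+SV (d=93/4) ⇒ JSVW; edges |JW|=61/8, |SV|=21/8
  updated: d(F,JSVW)=87/2, d(GXZ,JSVW)=463/12
6. join GXZ+JSVW (d=463/12) ⇒ GJSVWXZ; edges |GXZ|=205/24, |JSVW|=23/3
  updated: d(F,GJSVWXZ)=43
7. join F+GJSVWXZ (d=43) ⇒ FGJSVWXZ; edges |F|=43/2, |GJSVWXZ|=53/24
final tree: (F:43/2,(((G:9/2,X:9/2):25/4,Z:43/4):205/24,((J:4,W:4):61/8,(S:9,V:9):21/8):23/3):53/24)
total length: 613/6

GXZ,JSVW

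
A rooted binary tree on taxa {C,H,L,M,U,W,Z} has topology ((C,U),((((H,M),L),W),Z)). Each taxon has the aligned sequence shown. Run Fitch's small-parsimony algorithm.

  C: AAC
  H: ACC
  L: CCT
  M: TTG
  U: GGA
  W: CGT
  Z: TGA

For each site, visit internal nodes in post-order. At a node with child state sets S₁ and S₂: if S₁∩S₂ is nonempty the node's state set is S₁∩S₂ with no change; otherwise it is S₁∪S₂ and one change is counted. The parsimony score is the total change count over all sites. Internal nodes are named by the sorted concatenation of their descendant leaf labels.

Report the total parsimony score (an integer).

12

site 0, node CU: C={A} ∪ U={G} → {A,G} (+1)
site 0, node HM: H={A} ∪ M={T} → {A,T} (+1)
site 0, node HLM: HM={A,T} ∪ L={C} → {A,C,T} (+1)
site 0, node HLMW: HLM={A,C,T} ∩ W={C} → {C} (+0)
site 0, node HLMWZ: HLMW={C} ∪ Z={T} → {C,T} (+1)
site 0, node CHLMUWZ: CU={A,G} ∪ HLMWZ={C,T} → {A,C,G,T} (+1)
site 1, node CU: C={A} ∪ U={G} → {A,G} (+1)
site 1, node HM: H={C} ∪ M={T} → {C,T} (+1)
site 1, node HLM: HM={C,T} ∩ L={C} → {C} (+0)
site 1, node HLMW: HLM={C} ∪ W={G} → {C,G} (+1)
site 1, node HLMWZ: HLMW={C,G} ∩ Z={G} → {G} (+0)
site 1, node CHLMUWZ: CU={A,G} ∩ HLMWZ={G} → {G} (+0)
site 2, node CU: C={C} ∪ U={A} → {A,C} (+1)
site 2, node HM: H={C} ∪ M={G} → {C,G} (+1)
site 2, node HLM: HM={C,G} ∪ L={T} → {C,G,T} (+1)
site 2, node HLMW: HLM={C,G,T} ∩ W={T} → {T} (+0)
site 2, node HLMWZ: HLMW={T} ∪ Z={A} → {A,T} (+1)
site 2, node CHLMUWZ: CU={A,C} ∩ HLMWZ={A,T} → {A} (+0)
per-site changes: [5, 3, 4]; total = 12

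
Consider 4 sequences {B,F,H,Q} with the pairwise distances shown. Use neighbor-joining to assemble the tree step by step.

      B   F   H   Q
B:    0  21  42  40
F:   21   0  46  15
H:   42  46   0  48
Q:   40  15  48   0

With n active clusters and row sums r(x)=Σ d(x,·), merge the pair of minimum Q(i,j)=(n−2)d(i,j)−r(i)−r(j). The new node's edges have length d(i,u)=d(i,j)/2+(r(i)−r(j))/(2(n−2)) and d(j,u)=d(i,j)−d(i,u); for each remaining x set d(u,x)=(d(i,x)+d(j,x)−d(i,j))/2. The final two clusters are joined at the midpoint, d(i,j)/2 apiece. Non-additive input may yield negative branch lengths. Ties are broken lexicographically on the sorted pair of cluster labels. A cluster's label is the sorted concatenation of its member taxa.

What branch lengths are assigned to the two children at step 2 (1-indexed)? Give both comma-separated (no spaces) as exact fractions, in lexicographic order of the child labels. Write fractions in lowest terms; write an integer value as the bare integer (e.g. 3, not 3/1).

41/4,9/4

step 1: merge (B,H) at d=42, Q=-155; branch lengths B→51/4, H→117/4; new cluster BH
  updated: d(BH,F)=25/2, d(BH,Q)=23
step 2: merge (BH,F) at d=25/2, Q=-101/2; branch lengths BH→41/4, F→9/4; new cluster BFH
  updated: d(BFH,Q)=51/4
step 3: merge (BFH,Q) at d=51/4; branch lengths BFH→51/8, Q→51/8; new cluster BFHQ
final tree: (((B:51/4,H:117/4):41/4,F:9/4):51/8,Q:51/8)
total length: 269/4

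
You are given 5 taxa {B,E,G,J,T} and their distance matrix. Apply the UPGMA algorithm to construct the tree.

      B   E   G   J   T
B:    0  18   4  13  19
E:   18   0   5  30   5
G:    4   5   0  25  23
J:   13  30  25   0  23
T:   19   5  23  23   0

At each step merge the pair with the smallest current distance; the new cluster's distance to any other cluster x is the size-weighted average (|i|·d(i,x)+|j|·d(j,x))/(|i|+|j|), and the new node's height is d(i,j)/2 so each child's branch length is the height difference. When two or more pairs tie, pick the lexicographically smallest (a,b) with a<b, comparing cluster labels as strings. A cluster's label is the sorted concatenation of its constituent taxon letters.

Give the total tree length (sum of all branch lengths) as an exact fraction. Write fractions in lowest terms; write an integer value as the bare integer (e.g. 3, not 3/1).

iteration 1: select B,G (d=4); attach at lengths (2, 2); label the merged cluster BG
  updated: d(BG,E)=23/2, d(BG,J)=19, d(BG,T)=21
iteration 2: select E,T (d=5); attach at lengths (5/2, 5/2); label the merged cluster ET
  updated: d(BG,ET)=65/4, d(ET,J)=53/2
iteration 3: select BG,ET (d=65/4); attach at lengths (49/8, 45/8); label the merged cluster BEGT
  updated: d(BEGT,J)=91/4
iteration 4: select BEGT,J (d=91/4); attach at lengths (13/4, 91/8); label the merged cluster BEGJT
final tree: (((B:2,G:2):49/8,(E:5/2,T:5/2):45/8):13/4,J:91/8)
total length: 283/8

283/8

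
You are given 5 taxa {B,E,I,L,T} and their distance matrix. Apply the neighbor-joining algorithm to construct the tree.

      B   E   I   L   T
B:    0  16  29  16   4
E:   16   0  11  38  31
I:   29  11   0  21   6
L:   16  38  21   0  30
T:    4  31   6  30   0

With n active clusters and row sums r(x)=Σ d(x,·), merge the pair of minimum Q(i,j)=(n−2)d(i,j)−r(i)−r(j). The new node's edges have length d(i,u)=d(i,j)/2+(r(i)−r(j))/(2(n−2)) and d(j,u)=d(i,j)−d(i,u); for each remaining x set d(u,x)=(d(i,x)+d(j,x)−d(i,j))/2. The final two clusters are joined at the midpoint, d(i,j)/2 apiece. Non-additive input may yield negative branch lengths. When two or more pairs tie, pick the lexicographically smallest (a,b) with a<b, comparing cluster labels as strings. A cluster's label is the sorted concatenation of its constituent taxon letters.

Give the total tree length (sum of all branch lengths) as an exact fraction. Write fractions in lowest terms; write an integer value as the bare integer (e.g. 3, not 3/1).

1. join E+I (d=11, Q=-130) ⇒ EI; edges |E|=31/3, |I|=2/3
  updated: d(B,EI)=17, d(EI,L)=24, d(EI,T)=13
2. join B+T (d=4, Q=-76) ⇒ BT; edges |B|=-1/2, |T|=9/2
  updated: d(BT,EI)=13, d(BT,L)=21
3. join BT+EI (d=13, Q=-58) ⇒ BEIT; edges |BT|=5, |EI|=8
  updated: d(BEIT,L)=16
4. join BEIT+L (d=16) ⇒ BEILT; edges |BEIT|=8, |L|=8
final tree: (((B:-1/2,T:9/2):5,(E:31/3,I:2/3):8):8,L:8)
total length: 44

44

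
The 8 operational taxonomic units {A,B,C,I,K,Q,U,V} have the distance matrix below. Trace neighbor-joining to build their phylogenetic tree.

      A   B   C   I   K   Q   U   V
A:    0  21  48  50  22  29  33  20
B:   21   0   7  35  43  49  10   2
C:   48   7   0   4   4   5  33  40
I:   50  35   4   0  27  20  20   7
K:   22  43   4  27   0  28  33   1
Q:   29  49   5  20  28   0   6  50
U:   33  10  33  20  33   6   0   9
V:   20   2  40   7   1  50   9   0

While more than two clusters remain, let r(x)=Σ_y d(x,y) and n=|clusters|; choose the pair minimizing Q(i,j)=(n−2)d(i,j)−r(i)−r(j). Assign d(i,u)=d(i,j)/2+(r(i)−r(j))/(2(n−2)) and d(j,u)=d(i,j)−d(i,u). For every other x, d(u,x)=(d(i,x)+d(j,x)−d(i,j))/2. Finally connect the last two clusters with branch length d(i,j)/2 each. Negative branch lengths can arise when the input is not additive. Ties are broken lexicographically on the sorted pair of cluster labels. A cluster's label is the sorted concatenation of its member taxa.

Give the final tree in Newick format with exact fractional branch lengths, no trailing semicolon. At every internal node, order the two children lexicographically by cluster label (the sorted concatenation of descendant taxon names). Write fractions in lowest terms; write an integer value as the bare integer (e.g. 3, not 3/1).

(((A:1087/64,(((C:-4/3,Q:19/3):43/10,I:26/5):121/16,K:127/16):345/64):241/64,(B:175/48,U:305/48):261/64):-229/128,V:-229/128)

iteration 1: select C,Q (d=5, Q=-298); attach at lengths (-4/3, 19/3); label the merged cluster CQ
  updated: d(A,CQ)=36, d(B,CQ)=51/2, d(CQ,I)=19/2, d(CQ,K)=27/2, d(CQ,U)=17, d(CQ,V)=85/2
iteration 2: select CQ,I (d=19/2, Q=-245); attach at lengths (43/10, 26/5); label the merged cluster CIQ
  updated: d(A,CIQ)=153/4, d(B,CIQ)=51/2, d(CIQ,K)=31/2, d(CIQ,U)=55/4, d(CIQ,V)=20
iteration 3: select CIQ,K (d=31/2, Q=-331/2); attach at lengths (121/16, 127/16); label the merged cluster CIKQ
  updated: d(A,CIKQ)=179/8, d(B,CIKQ)=53/2, d(CIKQ,U)=125/8, d(CIKQ,V)=11/4
iteration 4: select B,U (d=10, Q=-777/8); attach at lengths (175/48, 305/48); label the merged cluster BU
  updated: d(A,BU)=22, d(BU,CIKQ)=257/16, d(BU,V)=1/2
iteration 5: select A,CIKQ (d=179/8, Q=-973/16); attach at lengths (1087/64, 345/64); label the merged cluster ACIKQ
  updated: d(ACIKQ,BU)=251/32, d(ACIKQ,V)=3/16
iteration 6: select ACIKQ,BU (d=251/32, Q=-273/32); attach at lengths (241/64, 261/64); label the merged cluster ABCIKQU
  updated: d(ABCIKQU,V)=-229/64
iteration 7: select ABCIKQU,V (d=-229/64); attach at lengths (-229/128, -229/128); label the merged cluster ABCIKQUV
final tree: (((A:1087/64,(((C:-4/3,Q:19/3):43/10,I:26/5):121/16,K:127/16):345/64):241/64,(B:175/48,U:305/48):261/64):-229/128,V:-229/128)
total length: 4265/64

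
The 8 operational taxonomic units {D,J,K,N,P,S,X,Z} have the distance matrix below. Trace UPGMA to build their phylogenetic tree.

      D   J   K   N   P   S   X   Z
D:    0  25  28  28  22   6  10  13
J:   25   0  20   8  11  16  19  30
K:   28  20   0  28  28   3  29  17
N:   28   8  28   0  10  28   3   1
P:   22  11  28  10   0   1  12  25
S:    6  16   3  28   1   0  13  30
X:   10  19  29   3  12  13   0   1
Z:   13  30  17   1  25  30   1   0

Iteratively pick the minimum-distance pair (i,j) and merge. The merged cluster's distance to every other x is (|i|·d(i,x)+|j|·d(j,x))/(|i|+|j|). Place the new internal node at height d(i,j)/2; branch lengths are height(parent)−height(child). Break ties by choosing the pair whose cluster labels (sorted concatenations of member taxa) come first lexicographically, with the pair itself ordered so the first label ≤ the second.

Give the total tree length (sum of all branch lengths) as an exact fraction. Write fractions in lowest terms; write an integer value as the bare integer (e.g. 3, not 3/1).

371/8

1. join N+Z (d=1) ⇒ NZ; edges |N|=1/2, |Z|=1/2
  updated: d(D,NZ)=41/2, d(J,NZ)=19, d(K,NZ)=45/2, d(NZ,P)=35/2, d(NZ,S)=29, d(NZ,X)=2
2. join P+S (d=1) ⇒ PS; edges |P|=1/2, |S|=1/2
  updated: d(D,PS)=14, d(J,PS)=27/2, d(K,PS)=31/2, d(NZ,PS)=93/4, d(PS,X)=25/2
3. join NZ+X (d=2) ⇒ NXZ; edges |NZ|=1/2, |X|=1
  updated: d(D,NXZ)=17, d(J,NXZ)=19, d(K,NXZ)=74/3, d(NXZ,PS)=59/3
4. join J+PS (d=27/2) ⇒ JPS; edges |J|=27/4, |PS|=25/4
  updated: d(D,JPS)=53/3, d(JPS,K)=17, d(JPS,NXZ)=175/9
5. join D+NXZ (d=17) ⇒ DNXZ; edges |D|=17/2, |NXZ|=15/2
  updated: d(DNXZ,JPS)=19, d(DNXZ,K)=51/2
6. join JPS+K (d=17) ⇒ JKPS; edges |JPS|=7/4, |K|=17/2
  updated: d(DNXZ,JKPS)=165/8
7. join DNXZ+JKPS (d=165/8) ⇒ DJKNPSXZ; edges |DNXZ|=29/16, |JKPS|=29/16
final tree: ((D:17/2,((N:1/2,Z:1/2):1/2,X:1):15/2):29/16,((J:27/4,(P:1/2,S:1/2):25/4):7/4,K:17/2):29/16)
total length: 371/8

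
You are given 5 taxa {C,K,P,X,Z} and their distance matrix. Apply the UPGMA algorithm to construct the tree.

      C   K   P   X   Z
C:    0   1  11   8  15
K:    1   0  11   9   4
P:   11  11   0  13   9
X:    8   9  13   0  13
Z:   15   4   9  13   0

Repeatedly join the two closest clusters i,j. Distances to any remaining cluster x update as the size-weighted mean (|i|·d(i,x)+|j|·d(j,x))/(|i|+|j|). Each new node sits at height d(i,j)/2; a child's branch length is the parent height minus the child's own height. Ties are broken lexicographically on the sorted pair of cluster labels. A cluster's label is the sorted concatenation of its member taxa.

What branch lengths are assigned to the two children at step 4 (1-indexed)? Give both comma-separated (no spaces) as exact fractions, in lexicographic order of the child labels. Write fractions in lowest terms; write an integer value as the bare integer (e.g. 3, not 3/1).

iteration 1: select C,K (d=1); attach at lengths (1/2, 1/2); label the merged cluster CK
  updated: d(CK,P)=11, d(CK,X)=17/2, d(CK,Z)=19/2
iteration 2: select CK,X (d=17/2); attach at lengths (15/4, 17/4); label the merged cluster CKX
  updated: d(CKX,P)=35/3, d(CKX,Z)=32/3
iteration 3: select P,Z (d=9); attach at lengths (9/2, 9/2); label the merged cluster PZ
  updated: d(CKX,PZ)=67/6
iteration 4: select CKX,PZ (d=67/6); attach at lengths (4/3, 13/12); label the merged cluster CKPXZ
final tree: (((C:1/2,K:1/2):15/4,X:17/4):4/3,(P:9/2,Z:9/2):13/12)
total length: 245/12

4/3,13/12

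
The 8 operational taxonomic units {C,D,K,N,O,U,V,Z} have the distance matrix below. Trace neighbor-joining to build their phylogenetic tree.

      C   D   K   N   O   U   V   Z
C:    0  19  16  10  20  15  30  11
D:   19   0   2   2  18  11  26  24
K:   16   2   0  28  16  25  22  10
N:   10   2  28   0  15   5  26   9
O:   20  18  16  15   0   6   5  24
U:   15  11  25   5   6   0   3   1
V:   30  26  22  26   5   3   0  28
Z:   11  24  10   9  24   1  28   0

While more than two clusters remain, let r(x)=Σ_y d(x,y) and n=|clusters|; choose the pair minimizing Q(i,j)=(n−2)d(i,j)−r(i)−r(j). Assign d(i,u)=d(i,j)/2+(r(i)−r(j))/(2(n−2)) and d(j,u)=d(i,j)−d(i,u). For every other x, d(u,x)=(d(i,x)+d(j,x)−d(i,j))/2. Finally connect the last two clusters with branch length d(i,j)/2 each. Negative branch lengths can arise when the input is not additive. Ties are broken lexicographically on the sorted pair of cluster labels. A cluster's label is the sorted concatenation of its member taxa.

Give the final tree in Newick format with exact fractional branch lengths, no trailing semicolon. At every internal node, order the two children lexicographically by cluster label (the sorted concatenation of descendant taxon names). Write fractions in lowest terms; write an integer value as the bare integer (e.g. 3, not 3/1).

(((C:53/8,Z:35/8):13/16,((D:-1,K:3):55/6,((O:-1/2,V:11/2):51/8,U:-35/8):41/6):17/16):51/32,N:51/32)

iteration 1: select O,V (d=5, Q=-214); attach at lengths (-1/2, 11/2); label the merged cluster OV
  updated: d(C,OV)=45/2, d(D,OV)=39/2, d(K,OV)=33/2, d(N,OV)=18, d(OV,U)=2, d(OV,Z)=47/2
iteration 2: select D,K (d=2, Q=-165); attach at lengths (-1, 3); label the merged cluster DK
  updated: d(C,DK)=33/2, d(DK,N)=14, d(DK,OV)=17, d(DK,U)=17, d(DK,Z)=16
iteration 3: select OV,U (d=2, Q=-115); attach at lengths (51/8, -35/8); label the merged cluster OUV
  updated: d(C,OUV)=71/4, d(DK,OUV)=16, d(N,OUV)=21/2, d(OUV,Z)=45/4
iteration 4: select DK,OUV (d=16, Q=-70); attach at lengths (55/6, 41/6); label the merged cluster DKOUV
  updated: d(C,DKOUV)=73/8, d(DKOUV,N)=17/4, d(DKOUV,Z)=45/8
iteration 5: select C,Z (d=11, Q=-135/4); attach at lengths (53/8, 35/8); label the merged cluster CZ
  updated: d(CZ,DKOUV)=15/8, d(CZ,N)=4
iteration 6: select CZ,DKOUV (d=15/8, Q=-81/8); attach at lengths (13/16, 17/16); label the merged cluster CDKOUVZ
  updated: d(CDKOUVZ,N)=51/16
iteration 7: select CDKOUVZ,N (d=51/16); attach at lengths (51/32, 51/32); label the merged cluster CDKNOUVZ
final tree: (((C:53/8,Z:35/8):13/16,((D:-1,K:3):55/6,((O:-1/2,V:11/2):51/8,U:-35/8):41/6):17/16):51/32,N:51/32)
total length: 657/16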